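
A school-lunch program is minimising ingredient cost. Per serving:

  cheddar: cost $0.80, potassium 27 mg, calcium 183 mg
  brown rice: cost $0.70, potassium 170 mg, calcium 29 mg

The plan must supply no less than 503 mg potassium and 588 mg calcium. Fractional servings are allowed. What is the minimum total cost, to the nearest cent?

With two linear requirements the optimum uses one or two foods; enumerate the corners.
cheddar only: max(503/27, 588/183) = 18.63 servings → $14.90.
brown rice only: max(503/170, 588/29) = 20.28 servings → $14.19.
cheddar + brown rice with both tight: 2.815 servings and 2.512 servings → $4.01.
The minimum over all feasible corners is $4.01.

$4.01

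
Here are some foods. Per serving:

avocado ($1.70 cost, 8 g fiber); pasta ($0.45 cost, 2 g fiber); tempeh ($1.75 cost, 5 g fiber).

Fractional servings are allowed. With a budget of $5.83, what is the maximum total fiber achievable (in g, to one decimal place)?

27.4 g

Fiber per dollar: avocado 4.706, pasta 4.444, tempeh 2.857.
With no serving limits, spend the whole cost allowance on avocado: $5.83 / $1.70 × 8 g = 27.4 g.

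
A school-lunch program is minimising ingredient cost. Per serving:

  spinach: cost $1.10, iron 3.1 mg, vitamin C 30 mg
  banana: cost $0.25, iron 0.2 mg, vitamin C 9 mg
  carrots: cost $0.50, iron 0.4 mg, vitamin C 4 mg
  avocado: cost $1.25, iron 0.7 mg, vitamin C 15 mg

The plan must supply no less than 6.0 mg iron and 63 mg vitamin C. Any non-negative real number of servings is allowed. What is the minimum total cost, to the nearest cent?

$2.25

A basic optimal solution has at most two foods positive. Try each food alone and each pair with both targets met exactly.
spinach only: max(6.0/3.1, 63/30) = 2.1 servings → $2.31.
banana only: max(6.0/0.2, 63/9) = 30 servings → $7.50.
carrots only: max(6.0/0.4, 63/4) = 15.75 servings → $7.88.
avocado only: max(6.0/0.7, 63/15) = 8.571 servings → $10.71.
spinach + banana with both tight: 1.89 servings and 0.6986 servings → $2.25.
spinach + carrots: the both-tight solution has a negative serving — not a feasible corner.
spinach + avocado with both tight: 1.8 servings and 0.6 servings → $2.73.
banana + carrots with both tight: 0.4286 servings and 14.79 servings → $7.50.
banana + avocado: the both-tight solution has a negative serving — not a feasible corner.
carrots + avocado with both tight: 14.34 servings and 0.375 servings → $7.64.
The minimum over all feasible corners is $2.25.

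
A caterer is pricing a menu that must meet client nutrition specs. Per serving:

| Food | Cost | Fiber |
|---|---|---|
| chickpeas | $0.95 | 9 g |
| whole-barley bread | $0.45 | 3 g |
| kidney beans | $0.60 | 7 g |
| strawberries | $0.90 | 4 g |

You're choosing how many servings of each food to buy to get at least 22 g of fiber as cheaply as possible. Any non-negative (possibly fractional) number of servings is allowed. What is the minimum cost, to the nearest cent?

$1.89

Cost per g of fiber: kidney beans $0.0857, chickpeas $0.1056, whole-barley bread $0.1500, strawberries $0.2250.
With no serving limits, use only kidney beans: 22 g / 7 g = 3.143 servings × $0.60 = $1.89.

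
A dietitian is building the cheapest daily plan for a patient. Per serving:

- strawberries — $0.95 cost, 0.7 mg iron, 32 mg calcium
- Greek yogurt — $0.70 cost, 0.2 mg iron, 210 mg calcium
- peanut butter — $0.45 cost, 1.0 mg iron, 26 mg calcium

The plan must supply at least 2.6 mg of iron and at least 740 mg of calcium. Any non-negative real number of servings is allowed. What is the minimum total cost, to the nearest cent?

$3.17

An LP optimum is at a vertex; with two nutrient constraints at most two foods are used. Check each candidate.
strawberries only: max(2.6/0.7, 740/32) = 23.12 servings → $21.97.
Greek yogurt only: max(2.6/0.2, 740/210) = 13 servings → $9.10.
peanut butter only: max(2.6/1.0, 740/26) = 28.46 servings → $12.81.
strawberries + Greek yogurt with both tight: 2.831 servings and 3.092 servings → $4.85.
strawberries + peanut butter: the both-tight solution has a negative serving — not a feasible corner.
Greek yogurt + peanut butter with both tight: 3.283 servings and 1.943 servings → $3.17.
The minimum over all feasible corners is $3.17.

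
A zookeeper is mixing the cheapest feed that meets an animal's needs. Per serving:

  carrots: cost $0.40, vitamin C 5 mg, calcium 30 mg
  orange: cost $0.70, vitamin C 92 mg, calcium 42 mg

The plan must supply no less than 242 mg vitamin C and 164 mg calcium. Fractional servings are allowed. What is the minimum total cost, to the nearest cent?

$2.54

carrots only: max(242/5, 164/30) = 48.4 servings → $19.36.
orange only: max(242/92, 164/42) = 3.905 servings → $2.73.
carrots + orange with both tight: 1.931 servings and 2.525 servings → $2.54.
So the least-cost plan costs $2.54.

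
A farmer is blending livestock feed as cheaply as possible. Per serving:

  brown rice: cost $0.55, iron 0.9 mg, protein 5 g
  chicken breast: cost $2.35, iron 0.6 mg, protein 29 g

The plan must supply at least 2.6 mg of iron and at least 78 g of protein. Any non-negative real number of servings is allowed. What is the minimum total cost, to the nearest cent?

$6.50

Minimising a linear cost over {iron ≥ 2.6, protein ≥ 78, servings ≥ 0} — the optimum is at a vertex, using one or two foods.
brown rice only: max(2.6/0.9, 78/5) = 15.6 servings → $8.58.
chicken breast only: max(2.6/0.6, 78/29) = 4.333 servings → $10.18.
brown rice + chicken breast with both tight: 1.238 servings and 2.476 servings → $6.50.
The minimum over all feasible corners is $6.50.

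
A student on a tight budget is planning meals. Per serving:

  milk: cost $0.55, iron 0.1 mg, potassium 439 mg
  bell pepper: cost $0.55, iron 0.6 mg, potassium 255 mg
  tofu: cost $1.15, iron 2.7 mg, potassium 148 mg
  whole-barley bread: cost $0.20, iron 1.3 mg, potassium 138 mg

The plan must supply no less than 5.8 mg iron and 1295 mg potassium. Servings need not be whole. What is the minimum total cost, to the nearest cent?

milk only: max(5.8/0.1, 1295/439) = 58 servings → $31.90.
bell pepper only: max(5.8/0.6, 1295/255) = 9.667 servings → $5.32.
tofu only: max(5.8/2.7, 1295/148) = 8.75 servings → $10.06.
whole-barley bread only: max(5.8/1.3, 1295/138) = 9.384 servings → $1.88.
milk + bell pepper: the both-tight solution has a negative serving — not a feasible corner.
milk + tofu with both tight: 2.254 servings and 2.065 servings → $3.61.
milk + whole-barley bread with both tight: 1.586 servings and 4.34 servings → $1.74.
bell pepper + tofu with both tight: 4.399 servings and 1.171 servings → $3.77.
bell pepper + whole-barley bread with both tight: 3.551 servings and 2.823 servings → $2.52.
tofu + whole-barley bread: the both-tight solution has a negative serving — not a feasible corner.
So the least-cost plan costs $1.74.

$1.74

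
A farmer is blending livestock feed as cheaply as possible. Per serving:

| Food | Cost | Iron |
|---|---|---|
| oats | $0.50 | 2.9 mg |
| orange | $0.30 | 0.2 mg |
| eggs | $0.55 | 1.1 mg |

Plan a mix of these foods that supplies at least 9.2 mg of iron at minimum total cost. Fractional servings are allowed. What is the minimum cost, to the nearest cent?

$1.59

Cost per mg of iron: oats $0.1724, eggs $0.5000, orange $1.5000.
With no serving limits, use only oats: 9.2 mg / 2.9 mg = 3.172 servings × $0.50 = $1.59.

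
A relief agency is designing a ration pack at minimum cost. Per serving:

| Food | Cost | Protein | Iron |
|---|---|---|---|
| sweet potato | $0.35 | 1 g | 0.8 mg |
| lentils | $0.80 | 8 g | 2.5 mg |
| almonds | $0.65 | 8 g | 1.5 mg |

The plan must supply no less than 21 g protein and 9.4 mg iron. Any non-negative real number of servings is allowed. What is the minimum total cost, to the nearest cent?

Two binding constraints pin down two serving amounts, so the optimal mix uses at most two foods. The candidates are each food alone (scaled to the tighter of protein/iron) and each pair with both constraints tight.
sweet potato only: max(21/1, 9.4/0.8) = 21 servings → $7.35.
lentils only: max(21/8, 9.4/2.5) = 3.76 servings → $3.01.
almonds only: max(21/8, 9.4/1.5) = 6.267 servings → $4.07.
sweet potato + lentils with both tight: 5.821 servings and 1.897 servings → $3.56.
sweet potato + almonds with both tight: 8.918 servings and 1.51 servings → $4.10.
lentils + almonds: the both-tight solution has a negative serving — not a feasible corner.
Cheapest feasible corner: $3.01.

$3.01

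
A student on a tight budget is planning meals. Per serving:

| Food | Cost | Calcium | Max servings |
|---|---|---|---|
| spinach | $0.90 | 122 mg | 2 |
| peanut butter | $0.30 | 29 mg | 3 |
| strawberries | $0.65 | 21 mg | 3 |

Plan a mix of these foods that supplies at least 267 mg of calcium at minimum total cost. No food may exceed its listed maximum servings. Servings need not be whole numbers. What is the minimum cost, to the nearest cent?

$2.04

Cost per mg of calcium: spinach $0.0074, peanut butter $0.0103, strawberries $0.0310.
Take 2 servings of spinach: +244.0 mg calcium for $1.80 (total $1.80, still need 23.0 mg).
Take 0.7931 servings of peanut butter: +23.0 mg calcium for $0.24 (total $2.04, still need 0.0 mg).
Filling from the cheapest source first is optimal under one linear minimum: $2.04.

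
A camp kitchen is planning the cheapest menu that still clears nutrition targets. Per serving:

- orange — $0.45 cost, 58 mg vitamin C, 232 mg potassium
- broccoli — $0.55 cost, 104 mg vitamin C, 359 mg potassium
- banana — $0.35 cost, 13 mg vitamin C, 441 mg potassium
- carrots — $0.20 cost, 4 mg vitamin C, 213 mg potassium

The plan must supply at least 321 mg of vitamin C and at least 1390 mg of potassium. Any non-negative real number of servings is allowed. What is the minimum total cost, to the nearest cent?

$1.90

Check every corner: each single food scaled to meet both minima, and each pair solved so both constraints bind.
orange only: max(321/58, 1390/232) = 5.991 servings → $2.70.
broccoli only: max(321/104, 1390/359) = 3.872 servings → $2.13.
banana only: max(321/13, 1390/441) = 24.69 servings → $8.64.
carrots only: max(321/4, 1390/213) = 80.25 servings → $16.05.
orange + broccoli with both targets exact would need a negative amount; discard.
orange + banana with both tight: 5.473 servings and 0.2725 servings → $2.56.
orange + carrots with both tight: 5.497 servings and 0.5381 servings → $2.58.
broccoli + banana with both tight: 2.998 servings and 0.7117 servings → $1.90.
broccoli + carrots with both tight: 3.032 servings and 1.415 servings → $1.95.
banana + carrots: intersection lies outside the first quadrant.
So the least-cost plan costs $1.90.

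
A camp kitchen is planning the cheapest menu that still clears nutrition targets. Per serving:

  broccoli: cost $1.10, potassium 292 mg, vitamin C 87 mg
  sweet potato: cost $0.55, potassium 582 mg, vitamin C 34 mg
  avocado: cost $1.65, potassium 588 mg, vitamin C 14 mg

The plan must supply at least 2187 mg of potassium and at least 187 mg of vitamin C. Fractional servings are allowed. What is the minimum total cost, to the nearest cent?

$2.76

An LP optimum is at a vertex; with two nutrient constraints at most two foods are used. Check each candidate.
broccoli only: max(2187/292, 187/87) = 7.49 servings → $8.24.
sweet potato only: max(2187/582, 187/34) = 5.5 servings → $3.02.
avocado only: max(2187/588, 187/14) = 13.36 servings → $22.04.
broccoli + sweet potato with both tight: 0.847 servings and 3.333 servings → $2.76.
broccoli + avocado with both tight: 1.686 servings and 2.882 servings → $6.61.
sweet potato + avocado: intersection lies outside the first quadrant.
So the least-cost plan costs $2.76.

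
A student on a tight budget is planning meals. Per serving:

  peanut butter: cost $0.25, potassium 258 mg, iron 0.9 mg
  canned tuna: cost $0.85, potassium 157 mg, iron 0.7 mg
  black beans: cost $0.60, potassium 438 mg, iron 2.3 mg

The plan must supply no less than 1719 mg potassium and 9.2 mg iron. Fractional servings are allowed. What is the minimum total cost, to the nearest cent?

$2.40

An LP optimum is at a vertex; with two nutrient constraints at most two foods are used. Check each candidate.
peanut butter only: max(1719/258, 9.2/0.9) = 10.22 servings → $2.56.
canned tuna only: max(1719/157, 9.2/0.7) = 13.14 servings → $11.17.
black beans only: max(1719/438, 9.2/2.3) = 4 servings → $2.40.
peanut butter + canned tuna: the both-tight solution has a negative serving — not a feasible corner.
peanut butter + black beans: intersection lies outside the first quadrant.
canned tuna + black beans: the both-tight solution has a negative serving — not a feasible corner.
So the least-cost plan costs $2.40.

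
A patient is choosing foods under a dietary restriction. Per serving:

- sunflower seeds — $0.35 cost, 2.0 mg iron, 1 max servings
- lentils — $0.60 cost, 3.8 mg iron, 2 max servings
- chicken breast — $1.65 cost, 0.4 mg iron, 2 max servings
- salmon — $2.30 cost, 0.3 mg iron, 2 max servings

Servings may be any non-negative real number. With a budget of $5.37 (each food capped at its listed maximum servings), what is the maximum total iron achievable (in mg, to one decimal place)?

Iron per dollar: lentils 6.333, sunflower seeds 5.714, chicken breast 0.2424, salmon 0.1304.
Take 2 servings of lentils: spends $1.20, +7.6 mg iron (running total 7.6 mg).
Take 1 serving of sunflower seeds: spends $0.35, +2.0 mg iron (running total 9.6 mg).
Take 2 servings of chicken breast: spends $3.30, +0.8 mg iron (running total 10.4 mg).
Take 0.2261 servings of salmon: spends $0.52, +0.1 mg iron (running total 10.5 mg).
Filling greedily by iron-per-dollar is optimal for one linear limit, giving 10.5 mg.

10.5 mg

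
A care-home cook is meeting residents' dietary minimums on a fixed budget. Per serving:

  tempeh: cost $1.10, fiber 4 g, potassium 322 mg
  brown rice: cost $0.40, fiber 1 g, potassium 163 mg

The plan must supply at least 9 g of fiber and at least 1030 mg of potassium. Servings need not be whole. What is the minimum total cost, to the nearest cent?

$2.94

At the optimum either one food covers both requirements or two foods hit both targets exactly; no other combination can be cheaper.
tempeh only: max(9/4, 1030/322) = 3.199 servings → $3.52.
brown rice only: max(9/1, 1030/163) = 9 servings → $3.60.
tempeh + brown rice with both tight: 1.324 servings and 3.703 servings → $2.94.
The minimum over all feasible corners is $2.94.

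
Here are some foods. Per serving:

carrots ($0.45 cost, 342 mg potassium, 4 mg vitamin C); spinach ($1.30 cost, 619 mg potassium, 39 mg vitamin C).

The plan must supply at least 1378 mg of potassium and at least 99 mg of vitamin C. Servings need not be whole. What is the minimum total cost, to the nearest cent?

carrots only: max(1378/342, 99/4) = 24.75 servings → $11.14.
spinach only: max(1378/619, 99/39) = 2.538 servings → $3.30.
carrots + spinach: intersection lies outside the first quadrant.
The minimum over all feasible corners is $3.30.

$3.30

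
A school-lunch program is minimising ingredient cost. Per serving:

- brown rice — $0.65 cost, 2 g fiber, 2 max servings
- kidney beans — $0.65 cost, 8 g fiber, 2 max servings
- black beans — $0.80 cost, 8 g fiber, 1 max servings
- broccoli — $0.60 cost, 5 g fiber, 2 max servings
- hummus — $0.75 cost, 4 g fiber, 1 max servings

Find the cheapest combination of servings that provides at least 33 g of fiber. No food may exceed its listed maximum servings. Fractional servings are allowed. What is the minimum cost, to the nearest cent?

$3.18

Cost per g of fiber: kidney beans $0.0813, black beans $0.1000, broccoli $0.1200, hummus $0.1875, brown rice $0.3250.
Take 2 servings of kidney beans: +16.0 g fiber for $1.30 (total $1.30, still need 17.0 g).
Take 1 serving of black beans: +8.0 g fiber for $0.80 (total $2.10, still need 9.0 g).
Take 1.8 servings of broccoli: +9.0 g fiber for $1.08 (total $3.18, still need 0.0 g).
Greedy by cheapest-per-g is optimal for a single linear constraint, so the minimum cost is $3.18.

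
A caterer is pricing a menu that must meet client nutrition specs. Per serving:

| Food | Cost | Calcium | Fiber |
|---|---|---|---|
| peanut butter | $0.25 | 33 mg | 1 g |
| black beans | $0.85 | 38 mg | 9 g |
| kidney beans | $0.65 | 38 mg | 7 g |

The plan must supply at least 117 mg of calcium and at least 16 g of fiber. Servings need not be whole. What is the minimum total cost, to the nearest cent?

This is a tiny linear program; its minimum lies at a vertex of the feasible set. List the vertices and price them.
peanut butter only: max(117/33, 16/1) = 16 servings → $4.00.
black beans only: max(117/38, 16/9) = 3.079 servings → $2.62.
kidney beans only: max(117/38, 16/7) = 3.079 servings → $2.00.
peanut butter + black beans with both tight: 1.718 servings and 1.587 servings → $1.78.
peanut butter + kidney beans with both tight: 1.093 servings and 2.13 servings → $1.66.
black beans + kidney beans: intersection lies outside the first quadrant.
The minimum over all feasible corners is $1.66.

$1.66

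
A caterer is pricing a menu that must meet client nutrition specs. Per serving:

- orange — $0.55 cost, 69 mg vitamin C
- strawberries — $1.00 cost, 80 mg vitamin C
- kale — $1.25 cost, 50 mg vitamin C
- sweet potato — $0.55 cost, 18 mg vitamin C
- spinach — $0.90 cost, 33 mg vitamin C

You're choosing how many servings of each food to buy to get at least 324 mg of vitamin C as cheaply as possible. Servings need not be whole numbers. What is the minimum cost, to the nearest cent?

Cost per mg of vitamin C: orange $0.0080, strawberries $0.0125, kale $0.0250, spinach $0.0273, sweet potato $0.0306.
With no serving limits, use only orange: 324 mg / 69 mg = 4.696 servings × $0.55 = $2.58.

$2.58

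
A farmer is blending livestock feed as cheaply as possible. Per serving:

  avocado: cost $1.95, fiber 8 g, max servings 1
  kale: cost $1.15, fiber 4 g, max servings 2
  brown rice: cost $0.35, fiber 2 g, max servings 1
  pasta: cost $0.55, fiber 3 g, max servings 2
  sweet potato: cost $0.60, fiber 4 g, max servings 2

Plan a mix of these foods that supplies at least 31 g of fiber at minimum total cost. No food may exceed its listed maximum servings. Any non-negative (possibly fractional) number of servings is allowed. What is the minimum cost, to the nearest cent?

Cost per g of fiber: sweet potato $0.1500, brown rice $0.1750, pasta $0.1833, avocado $0.2437, kale $0.2875.
Take 2 servings of sweet potato: +8.0 g fiber for $1.20 (total $1.20, still need 23.0 g).
Take 1 serving of brown rice: +2.0 g fiber for $0.35 (total $1.55, still need 21.0 g).
Take 2 servings of pasta: +6.0 g fiber for $1.10 (total $2.65, still need 15.0 g).
Take 1 serving of avocado: +8.0 g fiber for $1.95 (total $4.60, still need 7.0 g).
Take 1.75 servings of kale: +7.0 g fiber for $2.01 (total $6.61, still need 0.0 g).
Greedy by cheapest-per-g is optimal for a single linear constraint, so the minimum cost is $6.61.

$6.61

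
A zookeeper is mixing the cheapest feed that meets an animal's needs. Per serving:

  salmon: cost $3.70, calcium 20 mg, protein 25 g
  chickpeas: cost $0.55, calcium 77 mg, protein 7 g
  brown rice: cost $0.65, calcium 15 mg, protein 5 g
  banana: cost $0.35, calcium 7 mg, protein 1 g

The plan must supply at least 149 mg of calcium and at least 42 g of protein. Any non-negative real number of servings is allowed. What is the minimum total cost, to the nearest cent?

At the optimum either one food covers both requirements or two foods hit both targets exactly; no other combination can be cheaper.
salmon only: max(149/20, 42/25) = 7.45 servings → $27.57.
chickpeas only: max(149/77, 42/7) = 6 servings → $3.30.
brown rice only: max(149/15, 42/5) = 9.933 servings → $6.46.
banana only: max(149/7, 42/1) = 42 servings → $14.70.
salmon + chickpeas with both tight: 1.227 servings and 1.616 servings → $5.43.
salmon + brown rice: intersection lies outside the first quadrant.
salmon + banana with both tight: 0.9355 servings and 18.61 servings → $9.98.
chickpeas + brown rice with both tight: 0.4107 servings and 7.825 servings → $5.31.
chickpeas + banana: intersection lies outside the first quadrant.
brown rice + banana with both tight: 7.25 servings and 5.75 servings → $6.72.
So the least-cost plan costs $3.30.

$3.30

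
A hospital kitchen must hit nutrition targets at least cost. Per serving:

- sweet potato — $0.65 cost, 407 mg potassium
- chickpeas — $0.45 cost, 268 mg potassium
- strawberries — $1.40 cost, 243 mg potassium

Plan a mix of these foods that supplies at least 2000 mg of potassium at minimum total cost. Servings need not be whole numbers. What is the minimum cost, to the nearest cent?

Cost per mg of potassium: sweet potato $0.0016, chickpeas $0.0017, strawberries $0.0058.
With no serving limits, use only sweet potato: 2000 mg / 407 mg = 4.914 servings × $0.65 = $3.19.

$3.19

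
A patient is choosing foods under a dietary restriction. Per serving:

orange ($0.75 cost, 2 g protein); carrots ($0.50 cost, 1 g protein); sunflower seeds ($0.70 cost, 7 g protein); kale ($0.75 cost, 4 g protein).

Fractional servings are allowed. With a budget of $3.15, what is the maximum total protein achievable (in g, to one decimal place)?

Protein per dollar: sunflower seeds 10, kale 5.333, orange 2.667, carrots 2.
With no serving limits, spend the whole cost allowance on sunflower seeds: $3.15 / $0.70 × 7 g = 31.5 g.

31.5 g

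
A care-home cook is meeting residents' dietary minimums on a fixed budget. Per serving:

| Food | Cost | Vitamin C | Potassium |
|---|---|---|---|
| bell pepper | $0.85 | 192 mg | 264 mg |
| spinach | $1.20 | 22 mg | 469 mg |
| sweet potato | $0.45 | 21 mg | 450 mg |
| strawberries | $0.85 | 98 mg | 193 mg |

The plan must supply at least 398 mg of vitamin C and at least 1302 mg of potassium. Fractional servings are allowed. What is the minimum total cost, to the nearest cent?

$2.40

A basic optimal solution has at most two foods positive. Try each food alone and each pair with both targets met exactly.
bell pepper only: max(398/192, 1302/264) = 4.932 servings → $4.19.
spinach only: max(398/22, 1302/469) = 18.09 servings → $21.71.
sweet potato only: max(398/21, 1302/450) = 18.95 servings → $8.53.
strawberries only: max(398/98, 1302/193) = 6.746 servings → $5.73.
bell pepper + spinach with both tight: 1.876 servings and 1.72 servings → $3.66.
bell pepper + sweet potato with both tight: 1.877 servings and 1.792 servings → $2.40.
bell pepper + strawberries: intersection lies outside the first quadrant.
spinach + sweet potato: intersection lies outside the first quadrant.
spinach + strawberries with both tight: 1.217 servings and 3.788 servings → $4.68.
sweet potato + strawberries with both tight: 1.268 servings and 3.789 servings → $3.79.
Cheapest feasible corner: $2.40.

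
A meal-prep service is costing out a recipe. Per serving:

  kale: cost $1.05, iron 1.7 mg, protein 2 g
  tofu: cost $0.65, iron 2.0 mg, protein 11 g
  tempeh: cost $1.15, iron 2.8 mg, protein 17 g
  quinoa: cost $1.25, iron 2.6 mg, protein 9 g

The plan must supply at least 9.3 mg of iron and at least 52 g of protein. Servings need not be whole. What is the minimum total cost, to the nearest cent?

$3.07

At the optimum either one food covers both requirements or two foods hit both targets exactly; no other combination can be cheaper.
kale only: max(9.3/1.7, 52/2) = 26 servings → $27.30.
tofu only: max(9.3/2.0, 52/11) = 4.727 servings → $3.07.
tempeh only: max(9.3/2.8, 52/17) = 3.321 servings → $3.82.
quinoa only: max(9.3/2.6, 52/9) = 5.778 servings → $7.22.
kale + tofu: the both-tight solution has a negative serving — not a feasible corner.
kale + tempeh with both tight: 0.5365 servings and 2.996 servings → $4.01.
kale + quinoa with both targets exact would need a negative amount; discard.
tofu + tempeh with both tight: 3.906 servings and 0.5312 servings → $3.15.
tofu + quinoa: intersection lies outside the first quadrant.
tempeh + quinoa with both tight: 2.711 servings and 0.6579 servings → $3.94.
So the least-cost plan costs $3.07.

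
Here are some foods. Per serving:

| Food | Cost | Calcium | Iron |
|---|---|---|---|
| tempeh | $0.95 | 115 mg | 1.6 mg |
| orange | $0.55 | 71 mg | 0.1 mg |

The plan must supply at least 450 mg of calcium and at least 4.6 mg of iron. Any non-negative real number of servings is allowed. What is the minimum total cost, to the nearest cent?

$3.65

At the optimum either one food covers both requirements or two foods hit both targets exactly; no other combination can be cheaper.
tempeh only: max(450/115, 4.6/1.6) = 3.913 servings → $3.72.
orange only: max(450/71, 4.6/0.1) = 46 servings → $25.30.
tempeh + orange with both tight: 2.758 servings and 1.871 servings → $3.65.
So the least-cost plan costs $3.65.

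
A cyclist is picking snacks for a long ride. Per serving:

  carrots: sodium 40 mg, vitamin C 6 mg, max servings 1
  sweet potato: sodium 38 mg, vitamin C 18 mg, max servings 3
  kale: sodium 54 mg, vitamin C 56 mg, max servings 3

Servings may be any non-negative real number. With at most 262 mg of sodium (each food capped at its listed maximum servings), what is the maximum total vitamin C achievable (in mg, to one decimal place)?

215.4 mg

Vitamin C per mg sodium: kale 1.037, sweet potato 0.4737, carrots 0.15.
Take 3 servings of kale: uses 162 mg sodium, +168.0 mg vitamin C (running total 168.0 mg).
Take 2.632 servings of sweet potato: uses 100 mg sodium, +47.4 mg vitamin C (running total 215.4 mg).
Greedy by best ratio exhausts the sodium allowance optimally: 215.4 mg.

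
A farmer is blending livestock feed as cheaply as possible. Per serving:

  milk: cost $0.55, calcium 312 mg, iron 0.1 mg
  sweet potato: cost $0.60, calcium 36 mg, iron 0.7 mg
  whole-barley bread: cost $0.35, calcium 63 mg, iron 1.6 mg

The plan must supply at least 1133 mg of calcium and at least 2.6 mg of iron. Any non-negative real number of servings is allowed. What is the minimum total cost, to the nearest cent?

$2.34

Minimising a linear cost over {calcium ≥ 1133, iron ≥ 2.6, servings ≥ 0} — the optimum is at a vertex, using one or two foods.
milk only: max(1133/312, 2.6/0.1) = 26 servings → $14.30.
sweet potato only: max(1133/36, 2.6/0.7) = 31.47 servings → $18.88.
whole-barley bread only: max(1133/63, 2.6/1.6) = 17.98 servings → $6.29.
milk + sweet potato with both tight: 3.257 servings and 3.249 servings → $3.74.
milk + whole-barley bread with both tight: 3.346 servings and 1.416 servings → $2.34.
sweet potato + whole-barley bread: intersection lies outside the first quadrant.
The minimum over all feasible corners is $2.34.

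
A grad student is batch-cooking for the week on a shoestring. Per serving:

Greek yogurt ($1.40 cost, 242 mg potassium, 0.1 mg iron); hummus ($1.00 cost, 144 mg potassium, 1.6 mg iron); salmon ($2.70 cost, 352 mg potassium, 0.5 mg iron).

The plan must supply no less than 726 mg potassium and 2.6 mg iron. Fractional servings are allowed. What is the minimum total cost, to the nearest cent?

Two binding constraints pin down two serving amounts, so the optimal mix uses at most two foods. The candidates are each food alone (scaled to the tighter of potassium/iron) and each pair with both constraints tight.
Greek yogurt only: max(726/242, 2.6/0.1) = 26 servings → $36.40.
hummus only: max(726/144, 2.6/1.6) = 5.042 servings → $5.04.
salmon only: max(726/352, 2.6/0.5) = 5.2 servings → $14.04.
Greek yogurt + hummus with both tight: 2.112 servings and 1.493 servings → $4.45.
Greek yogurt + salmon: the both-tight solution has a negative serving — not a feasible corner.
hummus + salmon with both tight: 1.124 servings and 1.603 servings → $5.45.
Cheapest feasible corner: $4.45.

$4.45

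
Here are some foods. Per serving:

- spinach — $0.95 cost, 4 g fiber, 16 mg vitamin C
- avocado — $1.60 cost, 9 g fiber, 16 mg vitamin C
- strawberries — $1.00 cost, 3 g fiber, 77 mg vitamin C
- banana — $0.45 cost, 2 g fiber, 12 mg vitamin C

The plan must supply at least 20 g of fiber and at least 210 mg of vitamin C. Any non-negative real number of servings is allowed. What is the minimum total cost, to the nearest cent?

$4.69

With two linear requirements the optimum uses one or two foods; enumerate the corners.
spinach only: max(20/4, 210/16) = 13.12 servings → $12.47.
avocado only: max(20/9, 210/16) = 13.12 servings → $21.00.
strawberries only: max(20/3, 210/77) = 6.667 servings → $6.67.
banana only: max(20/2, 210/12) = 17.5 servings → $7.88.
spinach + avocado: the both-tight solution has a negative serving — not a feasible corner.
spinach + strawberries with both tight: 3.5 servings and 2 servings → $5.33.
spinach + banana: intersection lies outside the first quadrant.
avocado + strawberries with both tight: 1.411 servings and 2.434 servings → $4.69.
avocado + banana with both targets exact would need a negative amount; discard.
strawberries + banana with both tight: 1.525 servings and 7.712 servings → $5.00.
The minimum over all feasible corners is $4.69.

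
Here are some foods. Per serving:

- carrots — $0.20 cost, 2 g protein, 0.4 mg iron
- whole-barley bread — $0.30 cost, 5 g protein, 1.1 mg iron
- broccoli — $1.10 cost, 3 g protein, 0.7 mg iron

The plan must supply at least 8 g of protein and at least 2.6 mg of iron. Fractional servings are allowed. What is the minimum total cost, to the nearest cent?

A basic optimal solution has at most two foods positive. Try each food alone and each pair with both targets met exactly.
carrots only: max(8/2, 2.6/0.4) = 6.5 servings → $1.30.
whole-barley bread only: max(8/5, 2.6/1.1) = 2.364 servings → $0.71.
broccoli only: max(8/3, 2.6/0.7) = 3.714 servings → $4.09.
carrots + whole-barley bread: the both-tight solution has a negative serving — not a feasible corner.
carrots + broccoli: the both-tight solution has a negative serving — not a feasible corner.
whole-barley bread + broccoli: intersection lies outside the first quadrant.
Cheapest feasible corner: $0.71.

$0.71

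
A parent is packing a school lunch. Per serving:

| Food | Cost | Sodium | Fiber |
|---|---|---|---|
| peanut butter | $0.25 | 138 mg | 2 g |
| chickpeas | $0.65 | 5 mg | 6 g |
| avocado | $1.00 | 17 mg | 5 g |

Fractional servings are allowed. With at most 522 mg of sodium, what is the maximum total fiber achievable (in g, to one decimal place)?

626.4 g

Fiber per mg sodium: chickpeas 1.2, avocado 0.2941, peanut butter 0.01449.
With no serving limits, spend the whole sodium allowance on chickpeas: 522 mg / 5 mg × 6 g = 626.4 g.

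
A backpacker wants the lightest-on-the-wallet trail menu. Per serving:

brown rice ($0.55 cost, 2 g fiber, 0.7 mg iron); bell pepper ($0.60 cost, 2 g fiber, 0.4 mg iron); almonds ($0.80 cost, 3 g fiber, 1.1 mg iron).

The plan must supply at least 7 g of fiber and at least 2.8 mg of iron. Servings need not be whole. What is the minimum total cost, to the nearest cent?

An LP optimum is at a vertex; with two nutrient constraints at most two foods are used. Check each candidate.
brown rice only: max(7/2, 2.8/0.7) = 4 servings → $2.20.
bell pepper only: max(7/2, 2.8/0.4) = 7 servings → $4.20.
almonds only: max(7/3, 2.8/1.1) = 2.545 servings → $2.04.
brown rice + bell pepper with both targets exact would need a negative amount; discard.
brown rice + almonds with both targets exact would need a negative amount; discard.
bell pepper + almonds: intersection lies outside the first quadrant.
The minimum over all feasible corners is $2.04.

$2.04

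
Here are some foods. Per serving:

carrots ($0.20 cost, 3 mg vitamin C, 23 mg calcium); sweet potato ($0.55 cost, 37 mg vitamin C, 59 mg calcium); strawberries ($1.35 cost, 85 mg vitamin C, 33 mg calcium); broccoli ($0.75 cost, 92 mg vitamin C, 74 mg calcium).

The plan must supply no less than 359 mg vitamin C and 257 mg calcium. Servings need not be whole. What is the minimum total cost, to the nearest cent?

$2.93

The cheapest plan sits at a corner of the feasible region — with two constraints it uses at most two foods.
carrots only: max(359/3, 257/23) = 119.7 servings → $23.93.
sweet potato only: max(359/37, 257/59) = 9.703 servings → $5.34.
strawberries only: max(359/85, 257/33) = 7.788 servings → $10.51.
broccoli only: max(359/92, 257/74) = 3.902 servings → $2.93.
carrots + sweet potato with both targets exact would need a negative amount; discard.
carrots + strawberries with both tight: 5.387 servings and 4.033 servings → $6.52.
carrots + broccoli with both targets exact would need a negative amount; discard.
sweet potato + strawberries with both tight: 2.635 servings and 3.076 servings → $5.60.
sweet potato + broccoli with both targets exact would need a negative amount; discard.
strawberries + broccoli with both tight: 0.898 servings and 3.073 servings → $3.52.
So the least-cost plan costs $2.93.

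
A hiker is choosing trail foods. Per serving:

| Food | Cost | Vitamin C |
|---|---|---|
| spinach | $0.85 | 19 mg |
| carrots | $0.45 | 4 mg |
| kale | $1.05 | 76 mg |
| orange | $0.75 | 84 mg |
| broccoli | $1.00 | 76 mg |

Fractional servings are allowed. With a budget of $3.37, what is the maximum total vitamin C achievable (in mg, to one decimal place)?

Vitamin C per dollar: orange 112, broccoli 76, kale 72.38, spinach 22.35, carrots 8.889.
With no serving limits, spend the whole cost allowance on orange: $3.37 / $0.75 × 84 mg = 377.4 mg.

377.4 mg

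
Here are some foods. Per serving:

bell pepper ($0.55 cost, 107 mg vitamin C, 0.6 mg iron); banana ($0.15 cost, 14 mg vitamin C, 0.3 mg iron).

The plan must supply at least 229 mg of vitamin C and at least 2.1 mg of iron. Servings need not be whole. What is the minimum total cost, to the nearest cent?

$1.46

Check every corner: each single food scaled to meet both minima, and each pair solved so both constraints bind.
bell pepper only: max(229/107, 2.1/0.6) = 3.5 servings → $1.93.
banana only: max(229/14, 2.1/0.3) = 16.36 servings → $2.45.
bell pepper + banana with both tight: 1.658 servings and 3.684 servings → $1.46.
The minimum over all feasible corners is $1.46.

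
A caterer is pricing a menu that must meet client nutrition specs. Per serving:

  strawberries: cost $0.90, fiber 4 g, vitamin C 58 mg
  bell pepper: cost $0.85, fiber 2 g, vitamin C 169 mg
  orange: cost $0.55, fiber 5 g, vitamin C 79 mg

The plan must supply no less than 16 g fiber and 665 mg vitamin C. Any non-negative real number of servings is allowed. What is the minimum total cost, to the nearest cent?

$3.65

With two linear requirements the optimum uses one or two foods; enumerate the corners.
strawberries only: max(16/4, 665/58) = 11.47 servings → $10.32.
bell pepper only: max(16/2, 665/169) = 8 servings → $6.80.
orange only: max(16/5, 665/79) = 8.418 servings → $4.63.
strawberries + bell pepper with both tight: 2.454 servings and 3.093 servings → $4.84.
strawberries + orange: intersection lies outside the first quadrant.
bell pepper + orange with both tight: 3 servings and 2 servings → $3.65.
The minimum over all feasible corners is $3.65.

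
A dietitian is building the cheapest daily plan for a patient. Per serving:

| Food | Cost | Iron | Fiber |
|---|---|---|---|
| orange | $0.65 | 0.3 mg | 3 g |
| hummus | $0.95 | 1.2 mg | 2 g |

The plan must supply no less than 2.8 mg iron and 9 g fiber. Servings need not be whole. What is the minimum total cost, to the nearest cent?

The cheapest plan sits at a corner of the feasible region — with two constraints it uses at most two foods.
orange only: max(2.8/0.3, 9/3) = 9.333 servings → $6.07.
hummus only: max(2.8/1.2, 9/2) = 4.5 servings → $4.28.
orange + hummus with both tight: 1.733 servings and 1.9 servings → $2.93.
Cheapest feasible corner: $2.93.

$2.93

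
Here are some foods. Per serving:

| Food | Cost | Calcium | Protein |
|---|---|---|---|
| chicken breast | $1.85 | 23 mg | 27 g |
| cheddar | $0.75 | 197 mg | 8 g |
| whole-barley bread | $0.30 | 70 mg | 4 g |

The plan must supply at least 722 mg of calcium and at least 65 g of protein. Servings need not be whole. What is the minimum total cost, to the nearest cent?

$4.71

This is a tiny linear program; its minimum lies at a vertex of the feasible set. List the vertices and price them.
chicken breast only: max(722/23, 65/27) = 31.39 servings → $58.07.
cheddar only: max(722/197, 65/8) = 8.125 servings → $6.09.
whole-barley bread only: max(722/70, 65/4) = 16.25 servings → $4.88.
chicken breast + cheddar with both tight: 1.369 servings and 3.505 servings → $5.16.
chicken breast + whole-barley bread with both tight: 0.9244 servings and 10.01 servings → $4.71.
cheddar + whole-barley bread: intersection lies outside the first quadrant.
So the least-cost plan costs $4.71.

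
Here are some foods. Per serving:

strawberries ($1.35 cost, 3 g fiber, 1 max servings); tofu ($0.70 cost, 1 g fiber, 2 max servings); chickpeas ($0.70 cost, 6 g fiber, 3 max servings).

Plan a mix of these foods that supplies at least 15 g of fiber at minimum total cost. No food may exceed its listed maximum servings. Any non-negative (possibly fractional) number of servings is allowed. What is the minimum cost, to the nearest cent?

Cost per g of fiber: chickpeas $0.1167, strawberries $0.4500, tofu $0.7000.
Take 2.5 servings of chickpeas: +15.0 g fiber for $1.75 (total $1.75, still need 0.0 g).
Filling from the cheapest source first is optimal under one linear minimum: $1.75.

$1.75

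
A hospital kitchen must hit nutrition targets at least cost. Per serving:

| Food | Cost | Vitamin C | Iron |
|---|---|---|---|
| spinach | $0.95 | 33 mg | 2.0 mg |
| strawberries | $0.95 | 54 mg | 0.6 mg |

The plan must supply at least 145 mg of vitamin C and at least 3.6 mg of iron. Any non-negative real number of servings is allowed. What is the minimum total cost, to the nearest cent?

$3.00

Minimising a linear cost over {vitamin C ≥ 145, iron ≥ 3.6, servings ≥ 0} — the optimum is at a vertex, using one or two foods.
spinach only: max(145/33, 3.6/2.0) = 4.394 servings → $4.17.
strawberries only: max(145/54, 3.6/0.6) = 6 servings → $5.70.
spinach + strawberries with both tight: 1.218 servings and 1.941 servings → $3.00.
The minimum over all feasible corners is $3.00.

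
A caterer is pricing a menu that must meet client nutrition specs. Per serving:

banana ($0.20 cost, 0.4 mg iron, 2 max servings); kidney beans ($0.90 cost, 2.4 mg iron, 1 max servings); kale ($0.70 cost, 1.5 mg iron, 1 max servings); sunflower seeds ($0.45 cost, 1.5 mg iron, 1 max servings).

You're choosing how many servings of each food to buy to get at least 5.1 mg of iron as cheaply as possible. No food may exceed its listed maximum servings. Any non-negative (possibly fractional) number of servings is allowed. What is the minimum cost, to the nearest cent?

Cost per mg of iron: sunflower seeds $0.3000, kidney beans $0.3750, kale $0.4667, banana $0.5000.
Take 1 serving of sunflower seeds: +1.5 mg iron for $0.45 (total $0.45, still need 3.6 mg).
Take 1 serving of kidney beans: +2.4 mg iron for $0.90 (total $1.35, still need 1.2 mg).
Take 0.8 servings of kale: +1.2 mg iron for $0.56 (total $1.91, still need 0.0 mg).
Greedy by cheapest-per-mg is optimal for a single linear constraint, so the minimum cost is $1.91.

$1.91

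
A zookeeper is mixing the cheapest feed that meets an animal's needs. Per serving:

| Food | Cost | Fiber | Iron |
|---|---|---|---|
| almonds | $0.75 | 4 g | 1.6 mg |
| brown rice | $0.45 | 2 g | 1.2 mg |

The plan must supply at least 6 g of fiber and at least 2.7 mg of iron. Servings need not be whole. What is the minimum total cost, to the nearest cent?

An LP optimum is at a vertex; with two nutrient constraints at most two foods are used. Check each candidate.
almonds only: max(6/4, 2.7/1.6) = 1.688 servings → $1.27.
brown rice only: max(6/2, 2.7/1.2) = 3 servings → $1.35.
almonds + brown rice with both tight: 1.125 servings and 0.75 servings → $1.18.
The minimum over all feasible corners is $1.18.

$1.18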